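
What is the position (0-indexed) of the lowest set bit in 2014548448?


0b1111000000100111001000111100000. Lowest set bit at position 5

5


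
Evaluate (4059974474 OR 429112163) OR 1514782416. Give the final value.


Step 1: 4059974474 | 429112163 = 4194302827
Step 2: 4194302827 | 1514782416 = 4227858427

4227858427


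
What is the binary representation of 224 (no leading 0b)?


224 = 11100000 in binary

11100000


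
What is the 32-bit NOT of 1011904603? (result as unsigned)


~0b111100010100000111000001011011 = 0b11000011101011111000111110100100 = 3283062692 (32-bit unsigned)

3283062692


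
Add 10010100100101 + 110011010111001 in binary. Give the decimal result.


10010100100101 + 110011010111001 = 1000101111011110 = 35806

35806


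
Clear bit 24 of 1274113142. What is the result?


1274113142 & ~(1 << 24) = 1257335926

1257335926


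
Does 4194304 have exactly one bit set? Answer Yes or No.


0b10000000000000000000000. Only one bit set => Yes

Yes


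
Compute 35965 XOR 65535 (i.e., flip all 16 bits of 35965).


35965 ^ 65535 = 29570

29570


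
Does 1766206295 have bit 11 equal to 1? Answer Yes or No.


0b1101001010001100010101101010111, bit 11 = 1. Yes

Yes


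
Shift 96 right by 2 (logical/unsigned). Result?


0b1100000 >> 2 = 0b11000 = 24

24


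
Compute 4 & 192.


0b100 & 0b11000000 = 0b0 = 0

0


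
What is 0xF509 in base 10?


F509 hex = 62729 decimal

62729


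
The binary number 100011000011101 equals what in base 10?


100011000011101 in decimal = 17949

17949


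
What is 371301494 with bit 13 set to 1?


371301494 | (1 << 13) = 371301494 | 8192 = 371309686

371309686


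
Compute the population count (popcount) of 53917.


0b1101001010011101 has 9 set bits

9


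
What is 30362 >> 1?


0b111011010011010 >> 1 = 0b11101101001101 = 15181

15181


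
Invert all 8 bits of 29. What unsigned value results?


29 ^ 255 = 226

226


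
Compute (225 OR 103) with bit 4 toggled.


Step 1: 225 | 103 = 231
Step 2: 231 ^ (1 << 4) = 231 ^ 16 = 247

247


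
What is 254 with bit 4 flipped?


254 ^ (1 << 4) = 254 ^ 16 = 238

238


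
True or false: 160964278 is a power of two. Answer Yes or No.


0b1001100110000001111010110110. Multiple bits set => No

No


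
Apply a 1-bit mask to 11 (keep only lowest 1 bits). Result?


11 & 1 = 1

1


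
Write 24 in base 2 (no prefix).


24 = 11000 in binary

11000


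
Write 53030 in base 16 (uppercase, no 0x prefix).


53030 = CF26 hex

CF26


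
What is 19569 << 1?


0b100110001110001 << 1 = 0b1001100011100010 = 39138

39138


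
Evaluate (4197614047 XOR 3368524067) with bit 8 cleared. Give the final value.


Step 1: 4197614047 ^ 3368524067 = 854923516
Step 2: 854923516 & ~(1 << 8) = 854923516

854923516


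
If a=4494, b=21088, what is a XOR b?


4494 ^ 21088 = 17390

17390


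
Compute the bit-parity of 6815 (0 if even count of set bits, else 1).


0b1101010011111 has 9 ones => parity 1

1


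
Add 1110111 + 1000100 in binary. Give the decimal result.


1110111 + 1000100 = 10111011 = 187

187


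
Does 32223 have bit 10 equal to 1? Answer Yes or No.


0b111110111011111, bit 10 = 1. Yes

Yes


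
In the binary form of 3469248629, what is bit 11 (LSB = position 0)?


0b11001110110010001000100001110101, position 11 = 1

1


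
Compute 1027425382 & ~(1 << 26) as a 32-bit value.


1027425382 & ~(1 << 26) = 960316518

960316518


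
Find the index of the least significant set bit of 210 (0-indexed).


0b11010010. Lowest set bit at position 1

1


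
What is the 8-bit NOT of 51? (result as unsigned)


~0b110011 = 0b11001100 = 204 (8-bit unsigned)

204


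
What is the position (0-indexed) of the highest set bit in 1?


0b1. Highest set bit at position 0

0


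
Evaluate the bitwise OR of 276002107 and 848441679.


0b10000011100110111010100111011 | 0b110010100100100011000101001111 = 0b110010111100110111010101111111 = 854816127

854816127


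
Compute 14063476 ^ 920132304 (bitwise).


0b110101101001011101110100 ^ 0b110110110110000001101011010000 = 0b110110000011101000110110100100 = 906923428

906923428


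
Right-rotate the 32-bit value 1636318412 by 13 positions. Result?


Rotate 0b1100001100010000011110011001100 right by 13 (32-bit) = 0b11100110011000110000110001000001 = 3865250881

3865250881


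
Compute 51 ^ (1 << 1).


51 ^ (1 << 1) = 51 ^ 2 = 49

49


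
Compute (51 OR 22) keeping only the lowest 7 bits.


Step 1: 51 | 22 = 55
Step 2: 55 & 127 = 55

55


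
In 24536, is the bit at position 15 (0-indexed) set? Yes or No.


0b101111111011000, bit 15 = 0. No

No


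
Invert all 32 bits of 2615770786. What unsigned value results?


2615770786 ^ 4294967295 = 1679196509

1679196509


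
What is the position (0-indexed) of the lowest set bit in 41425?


0b1010000111010001. Lowest set bit at position 0

0


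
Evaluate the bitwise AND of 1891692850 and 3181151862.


0b1110000110000001111000100110010 & 0b10111101100111001000011001110110 = 0b110000100000001000000000110010 = 813727794

813727794


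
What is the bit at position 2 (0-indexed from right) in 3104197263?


0b10111001000001100100101010001111, position 2 = 1

1


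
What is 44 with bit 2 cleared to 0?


44 & ~(1 << 2) = 40

40


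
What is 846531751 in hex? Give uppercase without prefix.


846531751 = 32750CA7 hex

32750CA7


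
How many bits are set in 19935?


0b100110111011111 has 11 set bits

11


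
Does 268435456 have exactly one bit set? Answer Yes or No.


0b10000000000000000000000000000. Only one bit set => Yes

Yes


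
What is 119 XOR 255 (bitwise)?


0b1110111 ^ 0b11111111 = 0b10001000 = 136

136


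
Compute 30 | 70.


0b11110 | 0b1000110 = 0b1011110 = 94

94


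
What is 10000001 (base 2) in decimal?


10000001 in decimal = 129

129


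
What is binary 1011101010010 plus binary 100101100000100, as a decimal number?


1011101010010 + 100101100000100 = 110001001010110 = 25174

25174


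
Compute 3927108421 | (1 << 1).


3927108421 | (1 << 1) = 3927108421 | 2 = 3927108423

3927108423


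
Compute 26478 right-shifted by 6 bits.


0b110011101101110 >> 6 = 0b110011101 = 413

413


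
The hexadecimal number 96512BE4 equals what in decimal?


96512BE4 hex = 2521902052 decimal

2521902052


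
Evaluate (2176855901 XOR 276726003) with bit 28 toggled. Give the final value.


Step 1: 2176855901 ^ 276726003 = 2445193134
Step 2: 2445193134 ^ (1 << 28) = 2445193134 ^ 268435456 = 2176757678

2176757678


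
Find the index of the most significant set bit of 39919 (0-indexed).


0b1001101111101111. Highest set bit at position 15

15


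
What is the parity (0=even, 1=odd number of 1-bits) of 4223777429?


0b11111011110000011011101010010101 has 19 ones => parity 1

1


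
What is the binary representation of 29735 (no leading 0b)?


29735 = 111010000100111 in binary

111010000100111


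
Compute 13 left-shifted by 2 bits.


0b1101 << 2 = 0b110100 = 52

52


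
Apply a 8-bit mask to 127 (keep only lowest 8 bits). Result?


127 & 255 = 127

127


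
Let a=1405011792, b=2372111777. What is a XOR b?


1405011792 ^ 2372111777 = 3739044593

3739044593


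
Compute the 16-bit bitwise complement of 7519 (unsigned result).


~0b1110101011111 = 0b1110001010100000 = 58016 (16-bit unsigned)

58016


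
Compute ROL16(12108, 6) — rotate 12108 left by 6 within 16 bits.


Rotate 0b10111101001100 left by 6 (16-bit) = 0b1101001100001011 = 54027

54027


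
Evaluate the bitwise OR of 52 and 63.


0b110100 | 0b111111 = 0b111111 = 63

63


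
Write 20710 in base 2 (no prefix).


20710 = 101000011100110 in binary

101000011100110


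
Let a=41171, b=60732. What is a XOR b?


41171 ^ 60732 = 19951

19951


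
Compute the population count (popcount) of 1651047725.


0b1100010011010001111110100101101 has 17 set bits

17


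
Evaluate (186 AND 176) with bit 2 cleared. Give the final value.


Step 1: 186 & 176 = 176
Step 2: 176 & ~(1 << 2) = 176

176


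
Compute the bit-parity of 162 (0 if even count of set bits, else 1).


0b10100010 has 3 ones => parity 1

1


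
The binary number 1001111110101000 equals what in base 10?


1001111110101000 in decimal = 40872

40872


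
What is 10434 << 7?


0b10100011000010 << 7 = 0b101000110000100000000 = 1335552

1335552


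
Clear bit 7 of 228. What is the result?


228 & ~(1 << 7) = 100

100


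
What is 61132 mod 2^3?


61132 & 7 = 4

4


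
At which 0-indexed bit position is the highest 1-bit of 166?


0b10100110. Highest set bit at position 7

7


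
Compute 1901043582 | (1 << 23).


1901043582 | (1 << 23) = 1901043582 | 8388608 = 1909432190

1909432190


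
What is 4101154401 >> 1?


0b11110100011100101010011001100001 >> 1 = 0b1111010001110010101001100110000 = 2050577200

2050577200


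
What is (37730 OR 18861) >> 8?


Step 1: 37730 | 18861 = 56303
Step 2: 56303 >> 8 = 219

219


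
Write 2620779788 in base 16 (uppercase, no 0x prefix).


2620779788 = 9C35ED0C hex

9C35ED0C


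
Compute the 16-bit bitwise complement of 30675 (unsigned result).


~0b111011111010011 = 0b1000100000101100 = 34860 (16-bit unsigned)

34860


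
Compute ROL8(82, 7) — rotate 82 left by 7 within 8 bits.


Rotate 0b1010010 left by 7 (8-bit) = 0b101001 = 41

41


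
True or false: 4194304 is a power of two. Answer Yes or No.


0b10000000000000000000000. Only one bit set => Yes

Yes


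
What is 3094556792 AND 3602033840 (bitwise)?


0b10111000011100110011000001111000 & 0b11010110101100101010110010110000 = 0b10010000001100100010000000110000 = 2419204144

2419204144


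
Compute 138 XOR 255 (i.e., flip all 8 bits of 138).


138 ^ 255 = 117

117


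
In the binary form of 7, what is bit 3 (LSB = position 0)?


0b111, position 3 = 0

0


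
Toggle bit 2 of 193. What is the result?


193 ^ (1 << 2) = 193 ^ 4 = 197

197


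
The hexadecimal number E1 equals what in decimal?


E1 hex = 225 decimal

225


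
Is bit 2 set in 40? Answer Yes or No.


0b101000, bit 2 = 0. No

No


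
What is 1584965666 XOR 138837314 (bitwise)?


0b1011110011110001010100000100010 ^ 0b1000010001100111110101000010 = 0b1010110001111101101010101100000 = 1446958432

1446958432


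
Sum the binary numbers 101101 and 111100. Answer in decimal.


101101 + 111100 = 1101001 = 105

105


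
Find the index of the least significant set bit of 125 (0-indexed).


0b1111101. Lowest set bit at position 0

0


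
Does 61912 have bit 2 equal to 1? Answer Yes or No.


0b1111000111011000, bit 2 = 0. No

No


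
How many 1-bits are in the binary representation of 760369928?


0b101101010100100101001100001000 has 12 set bits

12


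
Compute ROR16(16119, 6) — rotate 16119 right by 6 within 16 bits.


Rotate 0b11111011110111 right by 6 (16-bit) = 0b1101110011111011 = 56571

56571


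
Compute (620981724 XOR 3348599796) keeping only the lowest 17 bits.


Step 1: 620981724 ^ 3348599796 = 3801415208
Step 2: 3801415208 & 131071 = 65064

65064


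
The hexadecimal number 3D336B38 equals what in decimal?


3D336B38 hex = 1026779960 decimal

1026779960


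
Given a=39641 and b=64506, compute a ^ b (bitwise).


39641 ^ 64506 = 24867

24867


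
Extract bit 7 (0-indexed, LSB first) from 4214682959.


0b11111011001101101111010101001111, position 7 = 0

0


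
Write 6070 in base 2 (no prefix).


6070 = 1011110110110 in binary

1011110110110


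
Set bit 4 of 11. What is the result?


11 | (1 << 4) = 11 | 16 = 27

27


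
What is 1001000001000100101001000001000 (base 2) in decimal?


1001000001000100101001000001000 in decimal = 1210208776

1210208776


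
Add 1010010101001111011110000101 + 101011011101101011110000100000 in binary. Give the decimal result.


1010010101001111011110000101 + 101011011101101011110000100000 = 110101110010111011001110100101 = 902542245

902542245


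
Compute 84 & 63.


0b1010100 & 0b111111 = 0b10100 = 20

20


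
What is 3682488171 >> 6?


0b11011011011111100100111101101011 >> 6 = 0b11011011011111100100111101 = 57538877

57538877


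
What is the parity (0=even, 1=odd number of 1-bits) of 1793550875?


0b1101010111001110110101000011011 has 18 ones => parity 0

0


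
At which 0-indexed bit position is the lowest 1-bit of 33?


0b100001. Lowest set bit at position 0

0


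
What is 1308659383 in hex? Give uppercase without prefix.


1308659383 = 4E008EB7 hex

4E008EB7


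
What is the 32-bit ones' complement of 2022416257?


2022416257 ^ 4294967295 = 2272551038

2272551038


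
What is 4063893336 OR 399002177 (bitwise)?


0b11110010001110100001011101011000 | 0b10111110010000100101001000001 = 0b11110111111110100101111101011001 = 4160380761

4160380761


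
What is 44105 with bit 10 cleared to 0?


44105 & ~(1 << 10) = 43081

43081


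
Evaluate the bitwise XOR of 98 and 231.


0b1100010 ^ 0b11100111 = 0b10000101 = 133

133


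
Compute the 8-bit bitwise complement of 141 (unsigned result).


~0b10001101 = 0b1110010 = 114 (8-bit unsigned)

114


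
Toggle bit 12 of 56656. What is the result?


56656 ^ (1 << 12) = 56656 ^ 4096 = 52560

52560


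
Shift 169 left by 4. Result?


0b10101001 << 4 = 0b101010010000 = 2704

2704


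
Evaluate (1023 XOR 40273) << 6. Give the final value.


Step 1: 1023 ^ 40273 = 40622
Step 2: 40622 << 6 = 2599808

2599808


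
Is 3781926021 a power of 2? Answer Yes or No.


0b11100001011010111001110010000101. Multiple bits set => No

No


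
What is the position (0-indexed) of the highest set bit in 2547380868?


0b10010111110101011111001010000100. Highest set bit at position 31

31


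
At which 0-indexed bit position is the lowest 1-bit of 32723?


0b111111111010011. Lowest set bit at position 0

0


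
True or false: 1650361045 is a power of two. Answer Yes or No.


0b1100010010111101000001011010101. Multiple bits set => No

No


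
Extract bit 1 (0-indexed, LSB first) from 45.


0b101101, position 1 = 0

0


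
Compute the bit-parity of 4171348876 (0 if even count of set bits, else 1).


0b11111000101000011011101110001100 has 17 ones => parity 1

1


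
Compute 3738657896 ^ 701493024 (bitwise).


0b11011110110101110110010001101000 ^ 0b101001110011111110111100100000 = 0b11110111000110001000101101001000 = 4145580872

4145580872


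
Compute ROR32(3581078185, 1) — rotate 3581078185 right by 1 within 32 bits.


Rotate 0b11010101011100101110101010101001 right by 1 (32-bit) = 0b11101010101110010111010101010100 = 3938022740

3938022740


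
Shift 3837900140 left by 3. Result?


0b11100100110000011011010101101100 << 3 = 0b11100100110000011011010101101100000 = 30703201120

30703201120


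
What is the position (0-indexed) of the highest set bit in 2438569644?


0b10010001010110011001111010101100. Highest set bit at position 31

31


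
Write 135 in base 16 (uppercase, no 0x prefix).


135 = 87 hex

87


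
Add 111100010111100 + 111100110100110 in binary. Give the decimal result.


111100010111100 + 111100110100110 = 1111001001100010 = 62050

62050


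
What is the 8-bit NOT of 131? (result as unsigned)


~0b10000011 = 0b1111100 = 124 (8-bit unsigned)

124


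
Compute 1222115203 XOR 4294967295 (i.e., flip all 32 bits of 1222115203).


1222115203 ^ 4294967295 = 3072852092

3072852092


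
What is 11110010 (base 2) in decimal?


11110010 in decimal = 242

242


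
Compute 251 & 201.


0b11111011 & 0b11001001 = 0b11001001 = 201

201


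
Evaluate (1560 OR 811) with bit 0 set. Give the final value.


Step 1: 1560 | 811 = 1851
Step 2: 1851 | (1 << 0) = 1851 | 1 = 1851

1851


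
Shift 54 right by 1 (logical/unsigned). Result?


0b110110 >> 1 = 0b11011 = 27

27


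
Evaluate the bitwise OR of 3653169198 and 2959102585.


0b11011001101111101111000000101110 | 0b10110000011000000101001001111001 = 0b11111001111111101111001001111111 = 4194235007

4194235007


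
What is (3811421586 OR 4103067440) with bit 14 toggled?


Step 1: 3811421586 | 4103067440 = 4155506610
Step 2: 4155506610 ^ (1 << 14) = 4155506610 ^ 16384 = 4155490226

4155490226


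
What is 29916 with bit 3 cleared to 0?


29916 & ~(1 << 3) = 29908

29908


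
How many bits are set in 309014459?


0b10010011010110010111110111011 has 18 set bits

18


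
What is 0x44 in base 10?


44 hex = 68 decimal

68


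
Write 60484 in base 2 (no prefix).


60484 = 1110110001000100 in binary

1110110001000100


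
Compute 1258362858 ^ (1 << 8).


1258362858 ^ (1 << 8) = 1258362858 ^ 256 = 1258362602

1258362602


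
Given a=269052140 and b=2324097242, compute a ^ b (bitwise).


269052140 ^ 2324097242 = 2593095734

2593095734


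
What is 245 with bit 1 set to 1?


245 | (1 << 1) = 245 | 2 = 247

247


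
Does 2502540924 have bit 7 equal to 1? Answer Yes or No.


0b10010101001010011011111001111100, bit 7 = 0. No

No


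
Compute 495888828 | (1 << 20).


495888828 | (1 << 20) = 495888828 | 1048576 = 496937404

496937404


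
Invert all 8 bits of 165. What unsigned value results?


165 ^ 255 = 90

90


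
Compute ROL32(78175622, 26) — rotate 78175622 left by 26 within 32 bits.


Rotate 0b100101010001101110110000110 left by 26 (32-bit) = 0b11000000100101010001101110110 = 403874678

403874678


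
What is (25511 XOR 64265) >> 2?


Step 1: 25511 ^ 64265 = 39086
Step 2: 39086 >> 2 = 9771

9771


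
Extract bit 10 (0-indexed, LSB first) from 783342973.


0b101110101100001101110101111101, position 10 = 1

1


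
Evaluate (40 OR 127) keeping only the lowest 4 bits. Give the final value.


Step 1: 40 | 127 = 127
Step 2: 127 & 15 = 15

15


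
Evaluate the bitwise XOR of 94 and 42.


0b1011110 ^ 0b101010 = 0b1110100 = 116

116


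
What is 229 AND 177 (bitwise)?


0b11100101 & 0b10110001 = 0b10100001 = 161

161


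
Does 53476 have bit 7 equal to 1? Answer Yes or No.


0b1101000011100100, bit 7 = 1. Yes

Yes


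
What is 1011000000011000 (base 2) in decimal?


1011000000011000 in decimal = 45080

45080


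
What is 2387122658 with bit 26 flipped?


2387122658 ^ (1 << 26) = 2387122658 ^ 67108864 = 2320013794

2320013794


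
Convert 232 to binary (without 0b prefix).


232 = 11101000 in binary

11101000


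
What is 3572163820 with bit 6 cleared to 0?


3572163820 & ~(1 << 6) = 3572163756

3572163756


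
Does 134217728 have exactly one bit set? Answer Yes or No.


0b1000000000000000000000000000. Only one bit set => Yes

Yes


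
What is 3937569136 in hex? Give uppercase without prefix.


3937569136 = EAB28970 hex

EAB28970


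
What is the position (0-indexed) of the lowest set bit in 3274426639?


0b11000011001010111100100100001111. Lowest set bit at position 0

0


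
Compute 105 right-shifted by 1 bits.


0b1101001 >> 1 = 0b110100 = 52

52


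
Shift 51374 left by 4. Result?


0b1100100010101110 << 4 = 0b11001000101011100000 = 821984

821984


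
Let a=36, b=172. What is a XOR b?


36 ^ 172 = 136

136


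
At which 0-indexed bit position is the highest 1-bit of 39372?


0b1001100111001100. Highest set bit at position 15

15


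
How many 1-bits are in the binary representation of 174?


0b10101110 has 5 set bits

5


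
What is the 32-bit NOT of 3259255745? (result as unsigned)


~0b11000010010001000100101111000001 = 0b111101101110111011010000111110 = 1035711550 (32-bit unsigned)

1035711550


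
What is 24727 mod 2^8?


24727 & 255 = 151

151


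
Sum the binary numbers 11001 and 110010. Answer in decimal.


11001 + 110010 = 1001011 = 75

75


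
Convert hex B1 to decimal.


B1 hex = 177 decimal

177


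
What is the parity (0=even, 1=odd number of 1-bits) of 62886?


0b1111010110100110 has 10 ones => parity 0

0


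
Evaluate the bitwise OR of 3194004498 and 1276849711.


0b10111110011000001010010000010010 | 0b1001100000110110010111000101111 = 0b11111110011110111010111000111111 = 4269518399

4269518399


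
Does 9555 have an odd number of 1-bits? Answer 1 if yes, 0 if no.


0b10010101010011 has 7 ones => parity 1

1


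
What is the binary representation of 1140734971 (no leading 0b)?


1140734971 = 1000011111111100011101111111011 in binary

1000011111111100011101111111011


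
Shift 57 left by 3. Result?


0b111001 << 3 = 0b111001000 = 456

456


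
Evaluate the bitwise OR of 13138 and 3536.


0b11001101010010 | 0b110111010000 = 0b11111111010010 = 16338

16338


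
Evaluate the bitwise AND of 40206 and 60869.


0b1001110100001110 & 0b1110110111000101 = 0b1000110100000100 = 36100

36100


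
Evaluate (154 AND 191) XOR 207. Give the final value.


Step 1: 154 & 191 = 154
Step 2: 154 ^ 207 = 85

85


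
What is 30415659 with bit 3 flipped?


30415659 ^ (1 << 3) = 30415659 ^ 8 = 30415651

30415651


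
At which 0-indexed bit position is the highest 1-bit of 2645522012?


0b10011101101011110111011001011100. Highest set bit at position 31

31


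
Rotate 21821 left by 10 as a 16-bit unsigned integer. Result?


Rotate 0b101010100111101 left by 10 (16-bit) = 0b1111010101010100 = 62804

62804


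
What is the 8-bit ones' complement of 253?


253 ^ 255 = 2

2


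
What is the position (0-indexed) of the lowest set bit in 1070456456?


0b111111110011011101111010001000. Lowest set bit at position 3

3


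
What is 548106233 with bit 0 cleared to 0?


548106233 & ~(1 << 0) = 548106232

548106232


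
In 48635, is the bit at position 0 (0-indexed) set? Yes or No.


0b1011110111111011, bit 0 = 1. Yes

Yes


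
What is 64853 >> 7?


0b1111110101010101 >> 7 = 0b111111010 = 506

506


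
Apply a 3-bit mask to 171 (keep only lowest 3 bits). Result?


171 & 7 = 3

3


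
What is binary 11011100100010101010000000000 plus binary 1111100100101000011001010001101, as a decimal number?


11011100100010101010000000000 + 1111100100101000011001010001101 = 10011000001001011000011010001101 = 2552596109

2552596109


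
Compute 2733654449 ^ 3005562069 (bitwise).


0b10100010111100000100000110110001 ^ 0b10110011001001010011110011010101 = 0b10001110101010111110101100100 = 299203940

299203940


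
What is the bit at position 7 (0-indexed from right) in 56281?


0b1101101111011001, position 7 = 1

1


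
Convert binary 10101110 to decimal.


10101110 in decimal = 174

174


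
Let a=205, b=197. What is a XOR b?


205 ^ 197 = 8

8


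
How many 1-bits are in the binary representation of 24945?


0b110000101110001 has 7 set bits

7


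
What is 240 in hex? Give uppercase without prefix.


240 = F0 hex

F0


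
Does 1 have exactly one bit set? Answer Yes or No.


0b1. Only one bit set => Yes

Yes


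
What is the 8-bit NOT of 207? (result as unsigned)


~0b11001111 = 0b110000 = 48 (8-bit unsigned)

48


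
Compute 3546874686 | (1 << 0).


3546874686 | (1 << 0) = 3546874686 | 1 = 3546874687

3546874687


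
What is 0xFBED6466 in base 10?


FBED6466 hex = 4226638950 decimal

4226638950


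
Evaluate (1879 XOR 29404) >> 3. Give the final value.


Step 1: 1879 ^ 29404 = 30091
Step 2: 30091 >> 3 = 3761

3761


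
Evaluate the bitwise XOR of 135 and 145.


0b10000111 ^ 0b10010001 = 0b10110 = 22

22


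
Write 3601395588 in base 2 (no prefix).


3601395588 = 11010110101010001110111110000100 in binary

11010110101010001110111110000100


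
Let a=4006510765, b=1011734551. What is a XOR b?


4006510765 ^ 1011734551 = 3531823290

3531823290


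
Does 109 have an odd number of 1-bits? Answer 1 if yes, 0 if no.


0b1101101 has 5 ones => parity 1

1


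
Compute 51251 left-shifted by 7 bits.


0b1100100000110011 << 7 = 0b11001000001100110000000 = 6560128

6560128


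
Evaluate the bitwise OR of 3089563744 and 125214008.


0b10111000001001110000000001100000 | 0b111011101101001110100111000 = 0b10111111011101111001110101111000 = 3212287352

3212287352


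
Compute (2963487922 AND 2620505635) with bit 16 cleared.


Step 1: 2963487922 & 2620505635 = 2418097186
Step 2: 2418097186 & ~(1 << 16) = 2418031650

2418031650


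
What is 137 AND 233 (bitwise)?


0b10001001 & 0b11101001 = 0b10001001 = 137

137


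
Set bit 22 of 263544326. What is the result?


263544326 | (1 << 22) = 263544326 | 4194304 = 267738630

267738630


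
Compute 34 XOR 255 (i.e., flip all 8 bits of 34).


34 ^ 255 = 221

221


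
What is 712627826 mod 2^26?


712627826 & 67108863 = 41539186

41539186


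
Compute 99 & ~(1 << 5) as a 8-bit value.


99 & ~(1 << 5) = 67

67


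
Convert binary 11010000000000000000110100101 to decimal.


11010000000000000000110100101 in decimal = 436208037

436208037


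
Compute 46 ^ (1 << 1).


46 ^ (1 << 1) = 46 ^ 2 = 44

44


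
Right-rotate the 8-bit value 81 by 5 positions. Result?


Rotate 0b1010001 right by 5 (8-bit) = 0b10001010 = 138

138


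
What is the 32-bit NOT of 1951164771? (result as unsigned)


~0b1110100010011000110100101100011 = 0b10001011101100111001011010011100 = 2343802524 (32-bit unsigned)

2343802524


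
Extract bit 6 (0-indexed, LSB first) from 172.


0b10101100, position 6 = 0

0


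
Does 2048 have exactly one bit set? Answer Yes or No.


0b100000000000. Only one bit set => Yes

Yes


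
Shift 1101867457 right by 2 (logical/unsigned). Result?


0b1000001101011010010100111000001 >> 2 = 0b10000011010110100101001110000 = 275466864

275466864


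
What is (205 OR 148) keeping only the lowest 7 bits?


Step 1: 205 | 148 = 221
Step 2: 221 & 127 = 93

93


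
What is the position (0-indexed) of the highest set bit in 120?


0b1111000. Highest set bit at position 6

6


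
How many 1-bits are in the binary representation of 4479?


0b1000101111111 has 9 set bits

9


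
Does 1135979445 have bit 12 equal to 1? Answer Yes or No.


0b1000011101101011010101110110101, bit 12 = 0. No

No


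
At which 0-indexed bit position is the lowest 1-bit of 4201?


0b1000001101001. Lowest set bit at position 0

0


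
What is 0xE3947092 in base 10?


E3947092 hex = 3818156178 decimal

3818156178


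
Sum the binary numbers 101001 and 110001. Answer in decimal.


101001 + 110001 = 1011010 = 90

90


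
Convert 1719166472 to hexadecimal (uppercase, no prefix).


1719166472 = 66786608 hex

66786608


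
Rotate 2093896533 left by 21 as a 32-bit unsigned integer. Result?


Rotate 0b1111100110011100101001101010101 left by 21 (32-bit) = 0b1101010101011111001100111001010 = 1789893066

1789893066


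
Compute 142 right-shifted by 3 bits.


0b10001110 >> 3 = 0b10001 = 17

17


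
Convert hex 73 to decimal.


73 hex = 115 decimal

115


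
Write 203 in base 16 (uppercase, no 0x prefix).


203 = CB hex

CB


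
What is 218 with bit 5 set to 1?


218 | (1 << 5) = 218 | 32 = 250

250


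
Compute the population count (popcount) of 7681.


0b1111000000001 has 5 set bits

5


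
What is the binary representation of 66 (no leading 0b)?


66 = 1000010 in binary

1000010


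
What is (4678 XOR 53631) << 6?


Step 1: 4678 ^ 53631 = 49977
Step 2: 49977 << 6 = 3198528

3198528


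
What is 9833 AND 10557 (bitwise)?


0b10011001101001 & 0b10100100111101 = 0b10000000101001 = 8233

8233


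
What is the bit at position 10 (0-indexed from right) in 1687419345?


0b1100100100100111111100111010001, position 10 = 0

0


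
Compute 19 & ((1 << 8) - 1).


19 & 255 = 19

19


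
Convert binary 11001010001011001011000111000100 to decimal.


11001010001011001011000111000100 in decimal = 3391926724

3391926724


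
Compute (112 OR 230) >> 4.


Step 1: 112 | 230 = 246
Step 2: 246 >> 4 = 15

15


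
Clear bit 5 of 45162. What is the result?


45162 & ~(1 << 5) = 45130

45130


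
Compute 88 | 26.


0b1011000 | 0b11010 = 0b1011010 = 90

90


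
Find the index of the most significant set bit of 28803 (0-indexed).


0b111000010000011. Highest set bit at position 14

14


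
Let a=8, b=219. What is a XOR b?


8 ^ 219 = 211

211


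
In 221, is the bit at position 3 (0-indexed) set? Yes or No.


0b11011101, bit 3 = 1. Yes

Yes


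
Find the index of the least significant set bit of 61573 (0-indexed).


0b1111000010000101. Lowest set bit at position 0

0


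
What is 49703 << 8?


0b1100001000100111 << 8 = 0b110000100010011100000000 = 12723968

12723968


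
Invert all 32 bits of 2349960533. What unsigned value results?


2349960533 ^ 4294967295 = 1945006762

1945006762


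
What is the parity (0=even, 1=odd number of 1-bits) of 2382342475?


0b10001101111111111010100101001011 has 20 ones => parity 0

0


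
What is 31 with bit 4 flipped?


31 ^ (1 << 4) = 31 ^ 16 = 15

15


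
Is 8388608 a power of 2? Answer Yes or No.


0b100000000000000000000000. Only one bit set => Yes

Yes


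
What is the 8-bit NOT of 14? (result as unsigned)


~0b1110 = 0b11110001 = 241 (8-bit unsigned)

241


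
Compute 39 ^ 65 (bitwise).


0b100111 ^ 0b1000001 = 0b1100110 = 102

102


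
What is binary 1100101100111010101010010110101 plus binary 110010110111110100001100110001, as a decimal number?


1100101100111010101010010110101 + 110010110111110100001100110001 = 10011000011111001001011111100110 = 2558302182

2558302182


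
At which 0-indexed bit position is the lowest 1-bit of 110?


0b1101110. Lowest set bit at position 1

1


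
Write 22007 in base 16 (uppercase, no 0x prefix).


22007 = 55F7 hex

55F7


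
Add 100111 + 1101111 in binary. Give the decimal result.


100111 + 1101111 = 10010110 = 150

150


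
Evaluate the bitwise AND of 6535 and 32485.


0b1100110000111 & 0b111111011100101 = 0b1100010000101 = 6277

6277


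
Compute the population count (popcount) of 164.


0b10100100 has 3 set bits

3


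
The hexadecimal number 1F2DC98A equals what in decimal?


1F2DC98A hex = 523094410 decimal

523094410


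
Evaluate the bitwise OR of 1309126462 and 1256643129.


0b1001110000001111010111100111110 | 0b1001010111001101101101000111001 = 0b1001110111001111111111100111111 = 1323827007

1323827007


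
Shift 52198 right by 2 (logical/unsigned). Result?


0b1100101111100110 >> 2 = 0b11001011111001 = 13049

13049


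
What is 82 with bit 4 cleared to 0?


82 & ~(1 << 4) = 66

66


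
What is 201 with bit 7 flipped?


201 ^ (1 << 7) = 201 ^ 128 = 73

73


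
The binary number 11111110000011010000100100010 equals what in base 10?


11111110000011010000100100010 in decimal = 532783394

532783394


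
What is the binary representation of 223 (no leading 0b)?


223 = 11011111 in binary

11011111


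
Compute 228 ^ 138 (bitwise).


0b11100100 ^ 0b10001010 = 0b1101110 = 110

110


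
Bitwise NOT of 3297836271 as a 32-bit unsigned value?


~0b11000100100100001111110011101111 = 0b111011011011110000001100010000 = 997131024 (32-bit unsigned)

997131024


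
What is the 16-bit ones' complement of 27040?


27040 ^ 65535 = 38495

38495


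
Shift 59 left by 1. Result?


0b111011 << 1 = 0b1110110 = 118

118


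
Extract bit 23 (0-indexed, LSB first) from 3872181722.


0b11100110110011001100110111011010, position 23 = 1

1


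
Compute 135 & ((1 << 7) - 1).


135 & 127 = 7

7


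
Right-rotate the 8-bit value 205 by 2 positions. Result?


Rotate 0b11001101 right by 2 (8-bit) = 0b1110011 = 115

115


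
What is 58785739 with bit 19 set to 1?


58785739 | (1 << 19) = 58785739 | 524288 = 59310027

59310027


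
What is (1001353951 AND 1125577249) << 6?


Step 1: 1001353951 & 1125577249 = 50754049
Step 2: 50754049 << 6 = 3248259136

3248259136


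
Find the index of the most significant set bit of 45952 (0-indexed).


0b1011001110000000. Highest set bit at position 15

15


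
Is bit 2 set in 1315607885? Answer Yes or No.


0b1001110011010101001010101001101, bit 2 = 1. Yes

Yes


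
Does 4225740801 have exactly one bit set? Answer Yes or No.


0b11111011110111111011000000000001. Multiple bits set => No

No


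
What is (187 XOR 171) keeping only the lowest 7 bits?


Step 1: 187 ^ 171 = 16
Step 2: 16 & 127 = 16

16


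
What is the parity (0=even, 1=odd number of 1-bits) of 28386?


0b110111011100010 has 9 ones => parity 1

1


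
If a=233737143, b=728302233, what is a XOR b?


233737143 ^ 728302233 = 646416686

646416686


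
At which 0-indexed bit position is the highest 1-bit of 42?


0b101010. Highest set bit at position 5

5


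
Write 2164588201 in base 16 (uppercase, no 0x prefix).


2164588201 = 8104FEA9 hex

8104FEA9


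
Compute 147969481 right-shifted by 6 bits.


0b1000110100011101010111001001 >> 6 = 0b1000110100011101010111 = 2312023

2312023


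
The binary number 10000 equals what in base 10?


10000 in decimal = 16

16


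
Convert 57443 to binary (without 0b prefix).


57443 = 1110000001100011 in binary

1110000001100011


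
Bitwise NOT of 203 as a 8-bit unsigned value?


~0b11001011 = 0b110100 = 52 (8-bit unsigned)

52


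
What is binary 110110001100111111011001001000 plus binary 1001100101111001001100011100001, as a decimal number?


110110001100111111011001001000 + 1001100101111001001100011100001 = 10000010111100001000111100101001 = 2196803369

2196803369


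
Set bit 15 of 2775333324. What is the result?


2775333324 | (1 << 15) = 2775333324 | 32768 = 2775366092

2775366092


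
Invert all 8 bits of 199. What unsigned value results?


199 ^ 255 = 56

56


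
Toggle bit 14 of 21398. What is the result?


21398 ^ (1 << 14) = 21398 ^ 16384 = 5014

5014


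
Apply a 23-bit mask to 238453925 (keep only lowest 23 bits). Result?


238453925 & 8388607 = 3572901

3572901


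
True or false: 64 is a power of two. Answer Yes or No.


0b1000000. Only one bit set => Yes

Yes


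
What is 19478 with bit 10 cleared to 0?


19478 & ~(1 << 10) = 18454

18454


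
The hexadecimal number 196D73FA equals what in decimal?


196D73FA hex = 426603514 decimal

426603514


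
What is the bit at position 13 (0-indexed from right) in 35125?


0b1000100100110101, position 13 = 0

0


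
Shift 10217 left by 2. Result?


0b10011111101001 << 2 = 0b1001111110100100 = 40868

40868


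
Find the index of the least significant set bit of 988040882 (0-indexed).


0b111010111001000100111010110010. Lowest set bit at position 1

1


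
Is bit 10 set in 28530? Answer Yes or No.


0b110111101110010, bit 10 = 1. Yes

Yes


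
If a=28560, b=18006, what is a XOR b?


28560 ^ 18006 = 10694

10694


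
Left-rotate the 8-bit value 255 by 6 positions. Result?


Rotate 0b11111111 left by 6 (8-bit) = 0b11111111 = 255

255


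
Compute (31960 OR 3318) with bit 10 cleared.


Step 1: 31960 | 3318 = 31998
Step 2: 31998 & ~(1 << 10) = 30974

30974


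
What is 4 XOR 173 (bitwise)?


0b100 ^ 0b10101101 = 0b10101001 = 169

169


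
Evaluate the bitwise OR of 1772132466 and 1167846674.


0b1101001101000001001100001110010 | 0b1000101100110111110110100010010 = 0b1101101101110111111110101110010 = 1841036658

1841036658


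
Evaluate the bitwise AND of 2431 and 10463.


0b100101111111 & 0b10100011011111 = 0b100001011111 = 2143

2143


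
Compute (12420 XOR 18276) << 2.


Step 1: 12420 ^ 18276 = 30688
Step 2: 30688 << 2 = 122752

122752


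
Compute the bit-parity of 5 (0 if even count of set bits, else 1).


0b101 has 2 ones => parity 0

0


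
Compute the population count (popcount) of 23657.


0b101110001101001 has 8 set bits

8


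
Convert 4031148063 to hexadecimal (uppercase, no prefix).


4031148063 = F046701F hex

F046701F


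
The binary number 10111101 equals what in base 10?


10111101 in decimal = 189

189


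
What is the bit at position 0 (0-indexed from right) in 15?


0b1111, position 0 = 1

1


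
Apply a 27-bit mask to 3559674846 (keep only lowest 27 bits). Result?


3559674846 & 134217727 = 70013918

70013918


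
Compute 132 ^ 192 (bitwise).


0b10000100 ^ 0b11000000 = 0b1000100 = 68

68


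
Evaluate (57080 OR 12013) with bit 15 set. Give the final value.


Step 1: 57080 | 12013 = 65277
Step 2: 65277 | (1 << 15) = 65277 | 32768 = 65277

65277


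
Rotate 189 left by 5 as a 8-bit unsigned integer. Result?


Rotate 0b10111101 left by 5 (8-bit) = 0b10110111 = 183

183


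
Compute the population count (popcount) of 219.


0b11011011 has 6 set bits

6


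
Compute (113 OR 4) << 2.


Step 1: 113 | 4 = 117
Step 2: 117 << 2 = 468

468


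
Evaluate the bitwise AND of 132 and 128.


0b10000100 & 0b10000000 = 0b10000000 = 128

128


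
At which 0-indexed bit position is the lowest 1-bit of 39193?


0b1001100100011001. Lowest set bit at position 0

0


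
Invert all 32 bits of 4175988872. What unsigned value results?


4175988872 ^ 4294967295 = 118978423

118978423


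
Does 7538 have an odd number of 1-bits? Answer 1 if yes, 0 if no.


0b1110101110010 has 8 ones => parity 0

0


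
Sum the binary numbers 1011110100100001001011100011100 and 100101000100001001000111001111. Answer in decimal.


1011110100100001001011100011100 + 100101000100001001000111001111 = 10000011101000010010100011101011 = 2208377067

2208377067


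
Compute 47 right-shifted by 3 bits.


0b101111 >> 3 = 0b101 = 5

5


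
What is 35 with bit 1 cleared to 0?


35 & ~(1 << 1) = 33

33


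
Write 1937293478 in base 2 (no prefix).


1937293478 = 1110011011110001100000010100110 in binary

1110011011110001100000010100110


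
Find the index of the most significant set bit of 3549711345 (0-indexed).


0b11010011100101000100101111110001. Highest set bit at position 31

31


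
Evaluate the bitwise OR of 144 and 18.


0b10010000 | 0b10010 = 0b10010010 = 146

146


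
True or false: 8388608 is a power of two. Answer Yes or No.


0b100000000000000000000000. Only one bit set => Yes

Yes


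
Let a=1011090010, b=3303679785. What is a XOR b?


1011090010 ^ 3303679785 = 4172162419

4172162419


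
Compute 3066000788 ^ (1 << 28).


3066000788 ^ (1 << 28) = 3066000788 ^ 268435456 = 2797565332

2797565332


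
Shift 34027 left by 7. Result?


0b1000010011101011 << 7 = 0b10000100111010110000000 = 4355456

4355456
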